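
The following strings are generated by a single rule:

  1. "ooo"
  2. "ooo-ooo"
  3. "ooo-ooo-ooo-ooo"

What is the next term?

s(k+1) = s(k)·-·s(k) — each term doubles the last with '-' between the halves.
Doubling ooo-ooo-ooo-ooo with '-' between the halves:

ooo-ooo-ooo-ooo-ooo-ooo-ooo-ooo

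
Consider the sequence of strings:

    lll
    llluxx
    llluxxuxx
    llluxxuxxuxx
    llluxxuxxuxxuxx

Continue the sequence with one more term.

The strings grow by a fixed suffix uxx each time.
One more step from llluxxuxxuxxuxx gives the answer.

llluxxuxxuxxuxxuxx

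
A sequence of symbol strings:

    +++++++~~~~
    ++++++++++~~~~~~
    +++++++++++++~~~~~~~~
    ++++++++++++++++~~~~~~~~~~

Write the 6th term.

++++++++++++++++++++++~~~~~~~~~~~~~~

Each string has the form +^{3n+1} ~^{2n}, where the shown terms are n = 2, 3, 4, 5.
For term 6, n = 7, so the run lengths are 22, 14.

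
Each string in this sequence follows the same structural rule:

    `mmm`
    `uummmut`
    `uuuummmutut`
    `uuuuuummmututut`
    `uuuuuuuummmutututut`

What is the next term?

s(k+1) = uu·s(k)·ut, so each term gains uu as a prefix and ut as a suffix.
Applying this once more to uuuuuuuummmutututut:

uuuuuuuuuummmututututut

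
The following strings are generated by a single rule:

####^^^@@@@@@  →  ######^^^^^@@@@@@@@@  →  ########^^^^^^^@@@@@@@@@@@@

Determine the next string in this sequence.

##########^^^^^^^^^@@@@@@@@@@@@@@@

Term n consists of 2n+2 #'s, followed by 2n+1 ^'s, followed by 3n+3 @'s (n = 1, 2, …).
Setting n = 4 gives 10, 9, 15 characters in each block.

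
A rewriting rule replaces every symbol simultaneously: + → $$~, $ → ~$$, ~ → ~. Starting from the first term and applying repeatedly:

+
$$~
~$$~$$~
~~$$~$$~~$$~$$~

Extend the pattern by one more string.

~~~$$~$$~~$$~$$~~~$$~$$~~$$~$$~

Applying the rule to each of the 15 symbols of ~~$$~$$~~$$~$$~ gives the pieces ~ ~ ~$$ ~$$ ~ ~$$ ~$$ ~ ~ ~$$ ~$$ ~ ~$$ ~$$ ~, which concatenate to the answer.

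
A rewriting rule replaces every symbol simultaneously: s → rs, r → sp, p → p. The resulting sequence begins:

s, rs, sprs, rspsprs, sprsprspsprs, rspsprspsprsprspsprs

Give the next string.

sprsprspsprsprspsprspsprsprspsprs

Replace each of the 20 characters of rspsprspsprsprspsprs in place — sp rs p rs p sp rs p rs p sp rs p sp rs p rs p sp rs — and concatenate.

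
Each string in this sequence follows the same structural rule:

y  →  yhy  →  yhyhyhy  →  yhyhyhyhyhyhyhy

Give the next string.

Each string is two copies of the previous one joined by 'h'.
One more doubling of yhyhyhyhyhyhyhy gives the answer.

yhyhyhyhyhyhyhyhyhyhyhyhyhyhyhy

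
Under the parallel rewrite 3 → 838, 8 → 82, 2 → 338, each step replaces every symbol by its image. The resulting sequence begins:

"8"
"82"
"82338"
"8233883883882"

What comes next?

82338838838828283882828388282338

Replace each of the 13 characters of 8233883883882 in place — 82 338 838 838 82 82 838 82 82 838 82 82 338 — and concatenate.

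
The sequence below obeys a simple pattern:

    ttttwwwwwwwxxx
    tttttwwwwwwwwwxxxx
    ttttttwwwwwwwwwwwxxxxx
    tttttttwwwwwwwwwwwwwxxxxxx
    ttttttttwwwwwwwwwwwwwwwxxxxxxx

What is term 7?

The n-th term is n+1 t's then 2n+1 w's then n x's, where the shown terms are n = 3, 4, 5, 6, 7.
For term 7, n = 9, so the run lengths are 10, 19, 9.

ttttttttttwwwwwwwwwwwwwwwwwwwxxxxxxxxx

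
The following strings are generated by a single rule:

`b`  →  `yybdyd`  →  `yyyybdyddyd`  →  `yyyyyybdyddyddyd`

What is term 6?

Each term wraps the previous one in yy on the left and dyd on the right.
From yyyyyybdyddyddyd, 2 further steps: yyyyyybdyddyddyd → yyyyyyyybdyddyddyddyd → (answer).

yyyyyyyyyybdyddyddyddyddyd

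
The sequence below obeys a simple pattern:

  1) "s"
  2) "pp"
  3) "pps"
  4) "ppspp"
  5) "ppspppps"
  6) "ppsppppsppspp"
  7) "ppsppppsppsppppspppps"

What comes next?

ppsppppsppsppppsppppsppsppppsppspp

This is a Fibonacci-style word recurrence s(k) = s(k−1)·s(k−2): e.g. pp·s = pps.
Continuing: ppsppppsppsppppspppps · ppsppppsppspp gives term 8.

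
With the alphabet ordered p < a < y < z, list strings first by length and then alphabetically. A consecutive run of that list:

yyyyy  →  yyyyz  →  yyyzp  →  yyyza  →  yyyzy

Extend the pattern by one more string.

Treat yyyzy as a base-4 numeral over the given alphabet and add one, carrying through any trailing z's.

yyyzz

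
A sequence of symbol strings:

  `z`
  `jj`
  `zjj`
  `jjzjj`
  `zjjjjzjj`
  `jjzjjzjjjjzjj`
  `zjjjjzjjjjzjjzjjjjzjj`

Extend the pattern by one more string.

jjzjjzjjjjzjjzjjjjzjjjjzjjzjjjjzjj

From term 3 onward, concatenate the second-to-last term with the last: z·jj = zjj, jj·zjj = jjzjj, …
The next term joins jjzjjzjjjjzjj and zjjjjzjjjjzjjzjjjjzjj.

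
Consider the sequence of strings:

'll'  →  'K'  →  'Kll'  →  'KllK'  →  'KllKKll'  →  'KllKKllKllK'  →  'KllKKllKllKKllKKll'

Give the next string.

KllKKllKllKKllKKllKllKKllKllK

From term 3 onward, concatenate the last term with the second-to-last: K·ll = Kll, Kll·K = KllK, …
The next term joins KllKKllKllKKllKKll and KllKKllKllK.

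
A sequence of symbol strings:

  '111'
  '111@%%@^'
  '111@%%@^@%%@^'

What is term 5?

The strings grow by a fixed suffix @%%@^ each time.
From 111@%%@^@%%@^, 2 further steps: 111@%%@^@%%@^ → 111@%%@^@%%@^@%%@^ → (answer).

111@%%@^@%%@^@%%@^@%%@^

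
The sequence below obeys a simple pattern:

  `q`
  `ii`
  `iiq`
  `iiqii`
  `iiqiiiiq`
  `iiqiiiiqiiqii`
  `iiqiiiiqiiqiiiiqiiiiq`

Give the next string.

iiqiiiiqiiqiiiiqiiiiqiiqiiiiqiiqii

From term 3 onward, concatenate the last term with the second-to-last: ii·q = iiq, iiq·ii = iiqii, …
The next term joins iiqiiiiqiiqiiiiqiiiiq and iiqiiiiqiiqii.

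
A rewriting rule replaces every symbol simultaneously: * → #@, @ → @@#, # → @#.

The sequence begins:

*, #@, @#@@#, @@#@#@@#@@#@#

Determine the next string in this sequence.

φ(@@#@#@@#@@#@#) expands symbol-by-symbol to @@# @@# @# @@# @# @@# @@# @# @@# @@# @# @@# @#; joining the 13 pieces gives the next term.

@@#@@#@#@@#@#@@#@@#@#@@#@@#@#@@#@#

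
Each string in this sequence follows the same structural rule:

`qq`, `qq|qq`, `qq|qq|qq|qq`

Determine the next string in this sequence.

Each string is two copies of the previous one joined by '|'.
Doubling qq|qq|qq|qq with '|' between the halves:

qq|qq|qq|qq|qq|qq|qq|qq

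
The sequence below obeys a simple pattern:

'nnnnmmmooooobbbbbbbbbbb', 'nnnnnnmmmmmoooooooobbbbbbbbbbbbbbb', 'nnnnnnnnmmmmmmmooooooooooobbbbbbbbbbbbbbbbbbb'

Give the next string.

nnnnnnnnnnmmmmmmmmmoooooooooooooobbbbbbbbbbbbbbbbbbbbbbb

The n-th term is 2n n's then 2n-1 m's then 3n-1 o's then 4n+3 b's, where the shown terms are n = 2, 3, 4.
At n = 5 the blocks have lengths 10, 9, 14, 23.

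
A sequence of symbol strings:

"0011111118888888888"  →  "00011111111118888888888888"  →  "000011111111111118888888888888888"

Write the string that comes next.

Reading off run lengths: 0 runs 2, 3, 4; 1 runs 7, 10, 13; 8 runs 10, 13, 16 — each is linear in n, where the shown terms are n = 3, 4, 5.
At n = 6 the blocks have lengths 5, 16, 19.

0000011111111111111118888888888888888888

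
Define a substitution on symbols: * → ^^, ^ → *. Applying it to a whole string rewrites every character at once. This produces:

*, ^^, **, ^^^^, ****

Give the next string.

Rewriting each symbol of ****: *→^^, *→^^, *→^^, *→^^, which concatenates to ^^ ^^ ^^ ^^.

^^^^^^^^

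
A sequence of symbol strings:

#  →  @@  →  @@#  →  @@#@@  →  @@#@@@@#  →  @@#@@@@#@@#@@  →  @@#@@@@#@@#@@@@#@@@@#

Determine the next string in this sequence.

@@#@@@@#@@#@@@@#@@@@#@@#@@@@#@@#@@

This is a Fibonacci-style word recurrence s(k) = s(k−1)·s(k−2): e.g. @@·# = @@#.
Continuing: @@#@@@@#@@#@@@@#@@@@# · @@#@@@@#@@#@@ gives term 8.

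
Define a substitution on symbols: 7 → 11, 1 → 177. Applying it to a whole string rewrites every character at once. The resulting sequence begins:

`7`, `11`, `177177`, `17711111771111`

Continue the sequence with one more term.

Rewriting the 14 symbols of 17711111771111 one by one yields 177 11 11 177 177 177 177 177 11 11 177 177 177 177; concatenated:

17711111771771771771771111177177177177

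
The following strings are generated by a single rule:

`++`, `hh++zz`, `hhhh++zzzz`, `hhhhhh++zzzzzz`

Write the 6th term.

Every step adds hh to the front and zz to the end of the previous string.
From hhhhhh++zzzzzz, 2 further steps: hhhhhh++zzzzzz → hhhhhhhh++zzzzzzzz → (answer).

hhhhhhhhhh++zzzzzzzzzz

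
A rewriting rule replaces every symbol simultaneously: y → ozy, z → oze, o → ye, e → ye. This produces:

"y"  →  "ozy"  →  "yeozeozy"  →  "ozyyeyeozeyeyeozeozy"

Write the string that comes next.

φ(ozyyeyeozeyeyeozeozy) expands symbol-by-symbol to ye oze ozy ozy ye ozy ye ye oze ye ozy ye ozy ye ye oze ye ye oze ozy; joining the 20 pieces gives the next term.

yeozeozyozyyeozyyeyeozeyeozyyeozyyeyeozeyeyeozeozy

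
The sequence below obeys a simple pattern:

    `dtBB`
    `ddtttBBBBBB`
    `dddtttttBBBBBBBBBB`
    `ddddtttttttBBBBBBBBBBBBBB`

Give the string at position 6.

ddddddtttttttttttBBBBBBBBBBBBBBBBBBBBBB

Each string has the form d^{n} t^{2n-1} B^{4n-2} (n = 1, 2, …).
For term 6, n = 6, so the run lengths are 6, 11, 22.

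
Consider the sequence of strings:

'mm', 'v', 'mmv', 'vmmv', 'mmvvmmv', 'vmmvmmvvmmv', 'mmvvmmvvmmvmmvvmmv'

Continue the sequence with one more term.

vmmvmmvvmmvmmvvmmvvmmvmmvvmmv

Each term (from the third on) is the two preceding terms concatenated in order: term 3 = mm·v = mmv.
Continuing: vmmvmmvvmmv · mmvvmmvvmmvmmvvmmv gives term 8.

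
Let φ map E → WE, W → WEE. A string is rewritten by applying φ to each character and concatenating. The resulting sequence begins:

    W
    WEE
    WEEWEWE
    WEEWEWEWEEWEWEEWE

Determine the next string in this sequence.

Rewriting the 17 symbols of WEEWEWEWEEWEWEEWE one by one yields WEE WE WE WEE WE WEE WE WEE WE WE WEE WE WEE WE WE WEE WE; concatenated:

WEEWEWEWEEWEWEEWEWEEWEWEWEEWEWEEWEWEWEEWE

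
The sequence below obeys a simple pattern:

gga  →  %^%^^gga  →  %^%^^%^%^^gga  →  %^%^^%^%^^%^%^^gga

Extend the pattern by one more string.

The strings grow by a fixed prefix %^%^^ each time.
One more step from %^%^^%^%^^%^%^^gga gives the answer.

%^%^^%^%^^%^%^^%^%^^gga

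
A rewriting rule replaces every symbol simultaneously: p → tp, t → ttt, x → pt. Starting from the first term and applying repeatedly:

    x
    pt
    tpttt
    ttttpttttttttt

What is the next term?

Applying the rule to each of the 14 symbols of ttttpttttttttt gives the pieces ttt ttt ttt ttt tp ttt ttt ttt ttt ttt ttt ttt ttt ttt, which concatenate to the answer.

tttttttttttttpttttttttttttttttttttttttttt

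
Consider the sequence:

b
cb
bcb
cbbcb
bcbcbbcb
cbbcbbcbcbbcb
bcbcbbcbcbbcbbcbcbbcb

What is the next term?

This is a Fibonacci-style word recurrence s(k) = s(k−2)·s(k−1): e.g. b·cb = bcb.
The next term joins cbbcbbcbcbbcb and bcbcbbcbcbbcbbcbcbbcb.

cbbcbbcbcbbcbbcbcbbcbcbbcbbcbcbbcb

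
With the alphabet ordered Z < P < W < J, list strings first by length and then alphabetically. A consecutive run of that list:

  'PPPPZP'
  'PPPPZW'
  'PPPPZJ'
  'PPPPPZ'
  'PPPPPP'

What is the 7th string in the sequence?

PPPPPJ

Continuing the enumeration 2 steps past PPPPPP: PPPPPP → PPPPPW → (answer).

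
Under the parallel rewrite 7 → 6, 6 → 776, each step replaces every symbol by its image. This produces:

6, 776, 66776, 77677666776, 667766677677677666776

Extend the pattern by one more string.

Rewriting the 21 symbols of 667766677677677666776 one by one yields 776 776 6 6 776 776 776 6 6 776 6 6 776 6 6 776 776 776 6 6 776; concatenated:

7767766677677677666776667766677677677666776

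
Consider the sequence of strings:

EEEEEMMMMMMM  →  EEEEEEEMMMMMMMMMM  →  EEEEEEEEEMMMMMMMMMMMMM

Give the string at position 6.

EEEEEEEEEEEEEEEMMMMMMMMMMMMMMMMMMMMMM

Term n consists of 2n+1 E's, followed by 3n+1 M's, where the shown terms are n = 2, 3, 4.
Setting n = 7 gives 15, 22 characters in each block.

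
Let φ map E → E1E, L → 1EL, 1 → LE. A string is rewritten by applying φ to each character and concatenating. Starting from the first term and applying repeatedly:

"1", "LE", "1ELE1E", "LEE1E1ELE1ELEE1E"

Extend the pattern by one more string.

1ELE1EE1ELEE1ELEE1E1ELE1ELEE1E1ELE1EE1ELEE1E

φ(LEE1E1ELE1ELEE1E) expands symbol-by-symbol to 1EL E1E E1E LE E1E LE E1E 1EL E1E LE E1E 1EL E1E E1E LE E1E; joining the 16 pieces gives the next term.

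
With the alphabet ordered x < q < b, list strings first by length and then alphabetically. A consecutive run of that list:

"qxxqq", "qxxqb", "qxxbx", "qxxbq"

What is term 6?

qxqxx

Advancing 2 positions from qxxbq through qxxbq → qxxbb reaches term 6.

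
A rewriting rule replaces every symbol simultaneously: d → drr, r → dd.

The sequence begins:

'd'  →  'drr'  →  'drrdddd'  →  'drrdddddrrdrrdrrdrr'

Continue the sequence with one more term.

Replace each of the 19 characters of drrdddddrrdrrdrrdrr in place — drr dd dd drr drr drr drr drr dd dd drr dd dd drr dd dd drr dd dd — and concatenate.

drrdddddrrdrrdrrdrrdrrdddddrrdddddrrdddddrrdddd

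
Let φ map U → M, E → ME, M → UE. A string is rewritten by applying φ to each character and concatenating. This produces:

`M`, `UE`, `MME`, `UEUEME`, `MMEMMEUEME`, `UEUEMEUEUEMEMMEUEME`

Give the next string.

MMEMMEUEMEMMEMMEUEMEUEUEMEMMEUEME

Replace each of the 19 characters of UEUEMEUEUEMEMMEUEME in place — M ME M ME UE ME M ME M ME UE ME UE UE ME M ME UE ME — and concatenate.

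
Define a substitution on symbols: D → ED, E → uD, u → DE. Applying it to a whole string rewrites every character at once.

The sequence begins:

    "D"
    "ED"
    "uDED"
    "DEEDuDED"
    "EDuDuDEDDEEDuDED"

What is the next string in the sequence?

uDEDDEEDDEEDuDEDEDuDuDEDDEEDuDED

Applying the rule to each of the 16 symbols of EDuDuDEDDEEDuDED gives the pieces uD ED DE ED DE ED uD ED ED uD uD ED DE ED uD ED, which concatenate to the answer.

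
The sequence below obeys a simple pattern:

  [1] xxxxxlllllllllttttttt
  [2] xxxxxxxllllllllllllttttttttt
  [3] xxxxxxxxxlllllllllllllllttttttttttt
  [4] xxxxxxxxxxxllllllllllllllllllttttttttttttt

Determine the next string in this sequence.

Each string has the form x^{2n-1} l^{3n} t^{2n+1}, where the shown terms are n = 3, 4, 5, 6.
At n = 7 the blocks have lengths 13, 21, 15.

xxxxxxxxxxxxxlllllllllllllllllllllttttttttttttttt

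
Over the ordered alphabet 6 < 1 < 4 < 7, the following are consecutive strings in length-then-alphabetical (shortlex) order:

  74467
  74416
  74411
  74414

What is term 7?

74441

Advancing 3 positions from 74414 through 74414 → 74417 → 74446 reaches term 7.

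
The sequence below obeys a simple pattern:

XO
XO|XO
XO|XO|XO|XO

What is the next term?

Every step duplicates the string with '|' between the halves.
So the next term is two copies of XO|XO|XO|XO with '|' between the halves.

XO|XO|XO|XO|XO|XO|XO|XO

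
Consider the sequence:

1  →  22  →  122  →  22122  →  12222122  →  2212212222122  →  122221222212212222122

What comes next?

Each term (from the third on) is the two preceding terms concatenated in order: term 3 = 1·22 = 122.
So term 8 is 2212212222122·122221222212212222122.

2212212222122122221222212212222122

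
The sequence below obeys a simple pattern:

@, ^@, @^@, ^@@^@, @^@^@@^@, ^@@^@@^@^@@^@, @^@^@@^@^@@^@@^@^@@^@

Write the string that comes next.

^@@^@@^@^@@^@@^@^@@^@^@@^@@^@^@@^@

This is a Fibonacci-style word recurrence s(k) = s(k−2)·s(k−1): e.g. @·^@ = @^@.
Continuing: ^@@^@@^@^@@^@ · @^@^@@^@^@@^@@^@^@@^@ gives term 8.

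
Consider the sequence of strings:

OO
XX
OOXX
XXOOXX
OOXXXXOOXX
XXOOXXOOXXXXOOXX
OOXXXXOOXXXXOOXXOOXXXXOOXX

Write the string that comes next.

From term 3 onward, concatenate the second-to-last term with the last: OO·XX = OOXX, XX·OOXX = XXOOXX, …
Continuing: XXOOXXOOXXXXOOXX · OOXXXXOOXXXXOOXXOOXXXXOOXX gives term 8.

XXOOXXOOXXXXOOXXOOXXXXOOXXXXOOXXOOXXXXOOXX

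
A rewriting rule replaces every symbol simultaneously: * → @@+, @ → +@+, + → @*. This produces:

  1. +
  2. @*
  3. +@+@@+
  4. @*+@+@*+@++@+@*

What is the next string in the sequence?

Rewriting the 15 symbols of @*+@+@*+@++@+@* one by one yields +@+ @@+ @* +@+ @* +@+ @@+ @* +@+ @* @* +@+ @* +@+ @@+; concatenated:

+@+@@+@*+@+@*+@+@@+@*+@+@*@*+@+@*+@+@@+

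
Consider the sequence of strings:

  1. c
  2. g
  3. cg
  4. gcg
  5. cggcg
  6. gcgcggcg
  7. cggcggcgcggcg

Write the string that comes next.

gcgcggcgcggcggcgcggcg

Each term (from the third on) is the two preceding terms concatenated in order: term 3 = c·g = cg.
Continuing: gcgcggcg · cggcggcgcggcg gives term 8.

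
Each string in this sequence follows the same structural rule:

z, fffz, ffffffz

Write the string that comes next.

Every step adds fff at the front: s(k+1) = fff·s(k).
Applying this once more to ffffffz:

fffffffffz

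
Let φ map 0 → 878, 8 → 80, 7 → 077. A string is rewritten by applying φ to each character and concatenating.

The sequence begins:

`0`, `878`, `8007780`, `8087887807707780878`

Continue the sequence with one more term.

Rewriting the 19 symbols of 8087887807707780878 one by one yields 80 878 80 077 80 80 077 80 878 077 077 878 077 077 80 878 80 077 80; concatenated:

8087880077808007780878077077878077077808788007780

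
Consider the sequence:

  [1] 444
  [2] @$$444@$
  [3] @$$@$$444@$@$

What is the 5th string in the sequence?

Each term wraps the previous one in @$$ on the left and @$ on the right.
From @$$@$$444@$@$, 2 further steps: @$$@$$444@$@$ → @$$@$$@$$444@$@$@$ → (answer).

@$$@$$@$$@$$444@$@$@$@$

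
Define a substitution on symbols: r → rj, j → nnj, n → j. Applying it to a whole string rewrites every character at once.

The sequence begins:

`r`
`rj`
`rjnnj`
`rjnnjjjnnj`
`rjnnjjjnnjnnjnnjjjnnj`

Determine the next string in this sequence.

Rewriting the 21 symbols of rjnnjjjnnjnnjnnjjjnnj one by one yields rj nnj j j nnj nnj nnj j j nnj j j nnj j j nnj nnj nnj j j nnj; concatenated:

rjnnjjjnnjnnjnnjjjnnjjjnnjjjnnjnnjnnjjjnnj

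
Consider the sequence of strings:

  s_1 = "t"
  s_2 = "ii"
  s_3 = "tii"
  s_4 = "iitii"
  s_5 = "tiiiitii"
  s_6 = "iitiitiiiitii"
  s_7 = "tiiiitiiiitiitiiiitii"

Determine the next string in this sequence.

iitiitiiiitiitiiiitiiiitiitiiiitii

Each term (from the third on) is the two preceding terms concatenated in order: term 3 = t·ii = tii.
So term 8 is iitiitiiiitii·tiiiitiiiitiitiiiitii.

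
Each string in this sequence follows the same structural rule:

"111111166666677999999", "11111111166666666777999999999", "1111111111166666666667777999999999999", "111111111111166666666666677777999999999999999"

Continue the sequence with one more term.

11111111111111166666666666666777777999999999999999999

Reading off run lengths: 1 runs 7, 9, 11, 13; 6 runs 6, 8, 10, 12; 7 runs 2, 3, 4, 5; 9 runs 6, 9, 12, 15 — each is linear in n, where the shown terms are n = 2, 3, 4, 5.
At n = 6 the blocks have lengths 15, 14, 6, 18.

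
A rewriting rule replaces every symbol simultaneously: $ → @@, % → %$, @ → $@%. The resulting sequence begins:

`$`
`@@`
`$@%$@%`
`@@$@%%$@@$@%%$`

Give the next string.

Applying the rule to each of the 14 symbols of @@$@%%$@@$@%%$ gives the pieces $@% $@% @@ $@% %$ %$ @@ $@% $@% @@ $@% %$ %$ @@, which concatenate to the answer.

$@%$@%@@$@%%$%$@@$@%$@%@@$@%%$%$@@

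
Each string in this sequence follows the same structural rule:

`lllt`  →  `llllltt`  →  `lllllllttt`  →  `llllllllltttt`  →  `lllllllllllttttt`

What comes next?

Term n consists of 2n+1 l's, followed by n t's (n = 1, 2, …).
Setting n = 6 gives 13, 6 characters in each block.

llllllllllllltttttt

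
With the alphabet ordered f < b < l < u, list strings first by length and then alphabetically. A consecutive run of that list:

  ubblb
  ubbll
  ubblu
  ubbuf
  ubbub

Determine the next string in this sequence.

Treat ubbub as a base-4 numeral over the given alphabet and add one, carrying through any trailing u's.

ubbul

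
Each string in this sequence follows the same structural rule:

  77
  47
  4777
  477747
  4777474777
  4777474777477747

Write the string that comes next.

47774747774777474777474777

From term 3 onward, concatenate the last term with the second-to-last: 47·77 = 4777, 4777·47 = 477747, …
The next term joins 4777474777477747 and 4777474777.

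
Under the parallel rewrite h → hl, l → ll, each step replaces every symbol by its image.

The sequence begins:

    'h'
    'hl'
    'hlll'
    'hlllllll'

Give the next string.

hlllllllllllllll

Rewriting each symbol of hlllllll: h→hl, l→ll, l→ll, l→ll, l→ll, l→ll, l→ll, l→ll, which concatenates to hl ll ll ll ll ll ll ll.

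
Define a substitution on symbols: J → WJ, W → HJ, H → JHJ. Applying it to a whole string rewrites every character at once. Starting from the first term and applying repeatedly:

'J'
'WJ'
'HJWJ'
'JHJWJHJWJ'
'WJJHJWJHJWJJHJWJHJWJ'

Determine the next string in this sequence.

φ(WJJHJWJHJWJJHJWJHJWJ) expands symbol-by-symbol to HJ WJ WJ JHJ WJ HJ WJ JHJ WJ HJ WJ WJ JHJ WJ HJ WJ JHJ WJ HJ WJ; joining the 20 pieces gives the next term.

HJWJWJJHJWJHJWJJHJWJHJWJWJJHJWJHJWJJHJWJHJWJ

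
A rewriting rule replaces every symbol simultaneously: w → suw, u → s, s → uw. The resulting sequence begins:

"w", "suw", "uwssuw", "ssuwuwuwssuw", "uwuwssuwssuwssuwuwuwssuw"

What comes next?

Replace each of the 24 characters of uwuwssuwssuwssuwuwuwssuw in place — s suw s suw uw uw s suw uw uw s suw uw uw s suw s suw s suw uw uw s suw — and concatenate.

ssuwssuwuwuwssuwuwuwssuwuwuwssuwssuwssuwuwuwssuw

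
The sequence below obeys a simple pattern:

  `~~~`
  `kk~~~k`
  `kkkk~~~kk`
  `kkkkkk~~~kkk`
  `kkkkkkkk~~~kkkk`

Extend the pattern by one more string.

Every step adds kk to the front and k to the end of the previous string.
Applying this once more to kkkkkkkk~~~kkkk:

kkkkkkkkkk~~~kkkkk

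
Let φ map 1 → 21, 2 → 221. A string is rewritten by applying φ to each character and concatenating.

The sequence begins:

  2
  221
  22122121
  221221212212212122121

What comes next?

Rewriting the 21 symbols of 221221212212212122121 one by one yields 221 221 21 221 221 21 221 21 221 221 21 221 221 21 221 21 221 221 21 221 21; concatenated:

2212212122122121221212212212122122121221212212212122121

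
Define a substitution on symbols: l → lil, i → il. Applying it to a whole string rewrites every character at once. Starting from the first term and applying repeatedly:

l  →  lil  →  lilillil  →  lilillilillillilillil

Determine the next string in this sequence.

Rewriting the 21 symbols of lilillilillillilillil one by one yields lil il lil il lil lil il lil il lil lil il lil lil il lil il lil lil il lil; concatenated:

lilillilillillilillilillillilillillilillilillillilillil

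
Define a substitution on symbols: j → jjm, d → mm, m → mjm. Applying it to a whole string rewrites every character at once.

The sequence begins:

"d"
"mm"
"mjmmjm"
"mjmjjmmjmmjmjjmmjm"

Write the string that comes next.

mjmjjmmjmjjmjjmmjmmjmjjmmjmmjmjjmmjmjjmjjmmjmmjmjjmmjm

Replace each of the 18 characters of mjmjjmmjmmjmjjmmjm in place — mjm jjm mjm jjm jjm mjm mjm jjm mjm mjm jjm mjm jjm jjm mjm mjm jjm mjm — and concatenate.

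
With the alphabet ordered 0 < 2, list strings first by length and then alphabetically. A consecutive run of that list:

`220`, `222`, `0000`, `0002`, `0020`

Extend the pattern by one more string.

0022

Find the rightmost character of 0020 below 2, bump it to the next letter, and reset everything to its right to 0.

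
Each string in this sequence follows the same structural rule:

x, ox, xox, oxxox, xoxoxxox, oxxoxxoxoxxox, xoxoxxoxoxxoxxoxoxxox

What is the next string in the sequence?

From term 3 onward, concatenate the second-to-last term with the last: x·ox = xox, ox·xox = oxxox, …
The next term joins oxxoxxoxoxxox and xoxoxxoxoxxoxxoxoxxox.

oxxoxxoxoxxoxxoxoxxoxoxxoxxoxoxxox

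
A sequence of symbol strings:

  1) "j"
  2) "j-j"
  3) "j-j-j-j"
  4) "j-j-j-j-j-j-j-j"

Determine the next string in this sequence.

s(k+1) = s(k)·-·s(k) — each term doubles the last with '-' between the halves.
One more doubling of j-j-j-j-j-j-j-j gives the answer.

j-j-j-j-j-j-j-j-j-j-j-j-j-j-j-j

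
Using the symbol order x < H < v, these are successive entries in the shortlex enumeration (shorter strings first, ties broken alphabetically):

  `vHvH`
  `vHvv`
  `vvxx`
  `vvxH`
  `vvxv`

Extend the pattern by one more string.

vvHx

The successor of vvxv increments the rightmost position that isn't already v and resets every position after it to x.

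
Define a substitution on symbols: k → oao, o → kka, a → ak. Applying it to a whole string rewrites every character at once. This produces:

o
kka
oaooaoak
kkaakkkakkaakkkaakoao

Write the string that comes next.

Rewriting the 21 symbols of kkaakkkakkaakkkaakoao one by one yields oao oao ak ak oao oao oao ak oao oao ak ak oao oao oao ak ak oao kka ak kka; concatenated:

oaooaoakakoaooaooaoakoaooaoakakoaooaooaoakakoaokkaakkka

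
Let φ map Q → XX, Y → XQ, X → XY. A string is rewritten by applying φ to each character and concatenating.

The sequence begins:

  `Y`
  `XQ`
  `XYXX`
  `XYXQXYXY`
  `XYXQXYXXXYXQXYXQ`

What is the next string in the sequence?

Rewriting the 16 symbols of XYXQXYXXXYXQXYXQ one by one yields XY XQ XY XX XY XQ XY XY XY XQ XY XX XY XQ XY XX; concatenated:

XYXQXYXXXYXQXYXYXYXQXYXXXYXQXYXX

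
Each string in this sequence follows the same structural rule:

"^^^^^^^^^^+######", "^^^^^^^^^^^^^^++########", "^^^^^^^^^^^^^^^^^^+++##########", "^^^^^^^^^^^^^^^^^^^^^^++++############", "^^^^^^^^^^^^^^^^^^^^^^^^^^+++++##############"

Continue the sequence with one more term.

Term n consists of 4n-2 ^'s, followed by n-2 +'s, followed by 2n #'s, where the shown terms are n = 3, 4, 5, 6, 7.
At n = 8 the blocks have lengths 30, 6, 16.

^^^^^^^^^^^^^^^^^^^^^^^^^^^^^^++++++################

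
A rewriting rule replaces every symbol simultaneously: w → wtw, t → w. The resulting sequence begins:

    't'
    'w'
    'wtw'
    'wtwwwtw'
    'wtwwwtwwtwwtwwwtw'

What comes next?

Replace each of the 17 characters of wtwwwtwwtwwtwwwtw in place — wtw w wtw wtw wtw w wtw wtw w wtw wtw w wtw wtw wtw w wtw — and concatenate.

wtwwwtwwtwwtwwwtwwtwwwtwwtwwwtwwtwwtwwwtw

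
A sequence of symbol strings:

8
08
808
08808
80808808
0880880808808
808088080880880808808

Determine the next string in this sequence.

From term 3 onward, concatenate the second-to-last term with the last: 8·08 = 808, 08·808 = 08808, …
Continuing: 0880880808808 · 808088080880880808808 gives term 8.

0880880808808808088080880880808808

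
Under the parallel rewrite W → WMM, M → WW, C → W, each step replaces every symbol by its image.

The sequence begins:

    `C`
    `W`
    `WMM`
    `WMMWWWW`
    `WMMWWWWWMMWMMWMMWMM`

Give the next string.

Replace each of the 19 characters of WMMWWWWWMMWMMWMMWMM in place — WMM WW WW WMM WMM WMM WMM WMM WW WW WMM WW WW WMM WW WW WMM WW WW — and concatenate.

WMMWWWWWMMWMMWMMWMMWMMWWWWWMMWWWWWMMWWWWWMMWWWW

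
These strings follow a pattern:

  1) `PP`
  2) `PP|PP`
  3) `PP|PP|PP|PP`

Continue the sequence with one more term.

Each string is two copies of the previous one joined by '|'.
Doubling PP|PP|PP|PP with '|' between the halves:

PP|PP|PP|PP|PP|PP|PP|PP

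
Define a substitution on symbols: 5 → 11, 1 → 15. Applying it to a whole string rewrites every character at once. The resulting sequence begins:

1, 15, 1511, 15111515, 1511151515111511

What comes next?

Replace each of the 16 characters of 1511151515111511 in place — 15 11 15 15 15 11 15 11 15 11 15 15 15 11 15 15 — and concatenate.

15111515151115111511151515111515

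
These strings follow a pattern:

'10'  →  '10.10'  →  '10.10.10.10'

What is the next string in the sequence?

10.10.10.10.10.10.10.10

Each string is two copies of the previous one joined by '.'.
So the next term is two copies of 10.10.10.10 with '.' between the halves.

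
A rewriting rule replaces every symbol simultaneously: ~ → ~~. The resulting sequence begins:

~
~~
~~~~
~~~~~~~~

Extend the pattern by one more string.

Apply φ to ~~~~~~~~ symbol by symbol: ~→~~, ~→~~, ~→~~, ~→~~, ~→~~, ~→~~, ~→~~, ~→~~; joined: ~~ ~~ ~~ ~~ ~~ ~~ ~~ ~~.

~~~~~~~~~~~~~~~~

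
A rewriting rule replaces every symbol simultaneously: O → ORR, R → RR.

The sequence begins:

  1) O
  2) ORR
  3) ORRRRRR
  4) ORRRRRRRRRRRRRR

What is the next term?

Applying the rule to each of the 15 symbols of ORRRRRRRRRRRRRR gives the pieces ORR RR RR RR RR RR RR RR RR RR RR RR RR RR RR, which concatenate to the answer.

ORRRRRRRRRRRRRRRRRRRRRRRRRRRRRR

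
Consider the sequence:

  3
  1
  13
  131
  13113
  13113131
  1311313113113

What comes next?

131131311311313113131

From term 3 onward, concatenate the last term with the second-to-last: 1·3 = 13, 13·1 = 131, …
Continuing: 1311313113113 · 13113131 gives term 8.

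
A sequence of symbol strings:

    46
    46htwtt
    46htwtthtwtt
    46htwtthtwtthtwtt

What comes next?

46htwtthtwtthtwtthtwtt

Each term is the previous one with htwtt appended.
So the next term is 46htwtthtwtthtwtt·htwtt.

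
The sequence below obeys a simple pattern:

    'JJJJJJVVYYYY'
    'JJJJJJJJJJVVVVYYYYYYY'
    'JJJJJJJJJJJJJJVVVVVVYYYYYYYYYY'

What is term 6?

Reading off run lengths: J runs 6, 10, 14; V runs 2, 4, 6; Y runs 4, 7, 10 — each is linear in n (n = 1, 2, …).
Setting n = 6 gives 26, 12, 19 characters in each block.

JJJJJJJJJJJJJJJJJJJJJJJJJJVVVVVVVVVVVVYYYYYYYYYYYYYYYYYYY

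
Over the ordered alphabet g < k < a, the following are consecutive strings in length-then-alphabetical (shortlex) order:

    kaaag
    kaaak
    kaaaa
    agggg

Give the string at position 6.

Continuing the enumeration 2 steps past agggg: agggg → agggk → (answer).

aggga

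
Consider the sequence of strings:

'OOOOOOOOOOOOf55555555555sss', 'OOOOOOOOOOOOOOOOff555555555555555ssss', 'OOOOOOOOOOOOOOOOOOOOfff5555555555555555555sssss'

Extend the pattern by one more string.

OOOOOOOOOOOOOOOOOOOOOOOOffff55555555555555555555555ssssss

Each string has the form O^{4n} f^{n-2} 5^{4n-1} s^{n}, where the shown terms are n = 3, 4, 5.
For the next term, n = 6, so the run lengths are 24, 4, 23, 6.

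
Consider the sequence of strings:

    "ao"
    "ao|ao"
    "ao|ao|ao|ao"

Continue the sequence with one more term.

Every step duplicates the string with '|' between the halves.
Doubling ao|ao|ao|ao with '|' between the halves:

ao|ao|ao|ao|ao|ao|ao|ao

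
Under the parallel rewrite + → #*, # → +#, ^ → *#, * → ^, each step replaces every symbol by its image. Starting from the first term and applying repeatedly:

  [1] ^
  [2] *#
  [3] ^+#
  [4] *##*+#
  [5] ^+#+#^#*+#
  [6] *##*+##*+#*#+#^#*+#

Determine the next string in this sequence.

^+#+#^#*+#+#^#*+#^+##*+#*#+#^#*+#

Applying the rule to each of the 19 symbols of *##*+##*+#*#+#^#*+# gives the pieces ^ +# +# ^ #* +# +# ^ #* +# ^ +# #* +# *# +# ^ #* +#, which concatenate to the answer.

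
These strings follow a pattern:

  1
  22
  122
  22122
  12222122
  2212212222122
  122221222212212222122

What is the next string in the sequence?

2212212222122122221222212212222122

From term 3 onward, concatenate the second-to-last term with the last: 1·22 = 122, 22·122 = 22122, …
Continuing: 2212212222122 · 122221222212212222122 gives term 8.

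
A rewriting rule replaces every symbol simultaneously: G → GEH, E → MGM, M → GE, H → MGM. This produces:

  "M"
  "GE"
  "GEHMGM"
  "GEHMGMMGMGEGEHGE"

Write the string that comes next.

Applying the rule to each of the 16 symbols of GEHMGMMGMGEGEHGE gives the pieces GEH MGM MGM GE GEH GE GE GEH GE GEH MGM GEH MGM MGM GEH MGM, which concatenate to the answer.

GEHMGMMGMGEGEHGEGEGEHGEGEHMGMGEHMGMMGMGEHMGM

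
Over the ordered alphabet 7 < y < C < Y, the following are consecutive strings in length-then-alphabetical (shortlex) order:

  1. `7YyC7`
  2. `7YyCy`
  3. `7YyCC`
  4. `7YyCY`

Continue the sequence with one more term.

Treat 7YyCY as a base-4 numeral over the given alphabet and add one, carrying through any trailing Y's.

7YyY7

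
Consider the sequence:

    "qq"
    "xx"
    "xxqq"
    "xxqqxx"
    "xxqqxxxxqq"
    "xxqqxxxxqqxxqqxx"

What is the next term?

This is a Fibonacci-style word recurrence s(k) = s(k−1)·s(k−2): e.g. xx·qq = xxqq.
The next term joins xxqqxxxxqqxxqqxx and xxqqxxxxqq.

xxqqxxxxqqxxqqxxxxqqxxxxqq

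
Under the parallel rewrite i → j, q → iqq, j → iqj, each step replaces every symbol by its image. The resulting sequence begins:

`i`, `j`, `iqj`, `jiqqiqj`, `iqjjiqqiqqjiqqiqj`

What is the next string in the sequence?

jiqqiqjiqjjiqqiqqjiqqiqqiqjjiqqiqqjiqqiqj

Applying the rule to each of the 17 symbols of iqjjiqqiqqjiqqiqj gives the pieces j iqq iqj iqj j iqq iqq j iqq iqq iqj j iqq iqq j iqq iqj, which concatenate to the answer.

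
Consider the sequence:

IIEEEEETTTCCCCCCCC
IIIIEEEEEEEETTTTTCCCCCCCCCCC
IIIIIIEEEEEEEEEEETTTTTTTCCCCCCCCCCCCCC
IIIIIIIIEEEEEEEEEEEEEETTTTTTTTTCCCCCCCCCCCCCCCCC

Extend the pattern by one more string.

Each string has the form I^{2n-2} E^{3n-1} T^{2n-1} C^{3n+2}, where the shown terms are n = 2, 3, 4, 5.
For the next term, n = 6, so the run lengths are 10, 17, 11, 20.

IIIIIIIIIIEEEEEEEEEEEEEEEEETTTTTTTTTTTCCCCCCCCCCCCCCCCCCCC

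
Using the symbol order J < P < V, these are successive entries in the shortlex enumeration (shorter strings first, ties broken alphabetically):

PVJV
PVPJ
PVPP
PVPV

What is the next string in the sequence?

The successor of PVPV increments the rightmost position that isn't already V and resets every position after it to J.

PVVJ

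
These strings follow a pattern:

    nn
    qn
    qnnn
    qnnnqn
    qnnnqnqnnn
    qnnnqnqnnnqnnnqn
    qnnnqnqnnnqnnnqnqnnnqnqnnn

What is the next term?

From term 3 onward, concatenate the last term with the second-to-last: qn·nn = qnnn, qnnn·qn = qnnnqn, …
So term 8 is qnnnqnqnnnqnnnqnqnnnqnqnnn·qnnnqnqnnnqnnnqn.

qnnnqnqnnnqnnnqnqnnnqnqnnnqnnnqnqnnnqnnnqn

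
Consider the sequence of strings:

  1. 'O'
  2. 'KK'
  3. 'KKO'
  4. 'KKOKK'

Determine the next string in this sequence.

KKOKKKKO

Each term (from the third on) is the previous term followed by the one before it: term 3 = KK·O = KKO.
The next term joins KKOKK and KKO.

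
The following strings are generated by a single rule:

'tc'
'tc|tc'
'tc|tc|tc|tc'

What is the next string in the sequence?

Every step duplicates the string with '|' between the halves.
So the next term is two copies of tc|tc|tc|tc with '|' between the halves.

tc|tc|tc|tc|tc|tc|tc|tc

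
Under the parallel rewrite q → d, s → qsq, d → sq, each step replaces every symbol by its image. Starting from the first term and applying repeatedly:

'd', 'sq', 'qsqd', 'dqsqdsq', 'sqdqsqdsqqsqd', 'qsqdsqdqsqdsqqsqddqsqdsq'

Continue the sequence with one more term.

dqsqdsqqsqdsqdqsqdsqqsqddqsqdsqsqdqsqdsqqsqd

Replace each of the 24 characters of qsqdsqdqsqdsqqsqddqsqdsq in place — d qsq d sq qsq d sq d qsq d sq qsq d d qsq d sq sq d qsq d sq qsq d — and concatenate.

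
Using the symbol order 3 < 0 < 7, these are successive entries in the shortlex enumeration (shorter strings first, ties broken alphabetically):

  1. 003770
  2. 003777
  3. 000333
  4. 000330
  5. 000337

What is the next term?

Find the rightmost character of 000337 below 7, bump it to the next letter, and reset everything to its right to 3.

000303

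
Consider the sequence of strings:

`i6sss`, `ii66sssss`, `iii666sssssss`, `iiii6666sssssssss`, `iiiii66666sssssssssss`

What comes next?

iiiiii666666sssssssssssss

Reading off run lengths: i runs 1, 2, 3, 4, 5; 6 runs 1, 2, 3, 4, 5; s runs 3, 5, 7, 9, 11 — each is linear in n (n = 1, 2, …).
Setting n = 6 gives 6, 6, 13 characters in each block.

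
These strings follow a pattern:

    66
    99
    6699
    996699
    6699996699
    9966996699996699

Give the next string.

66999966999966996699996699

From term 3 onward, concatenate the second-to-last term with the last: 66·99 = 6699, 99·6699 = 996699, …
The next term joins 6699996699 and 9966996699996699.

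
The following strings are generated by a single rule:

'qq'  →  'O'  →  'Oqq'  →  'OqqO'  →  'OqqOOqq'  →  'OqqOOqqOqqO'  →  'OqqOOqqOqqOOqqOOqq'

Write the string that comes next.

OqqOOqqOqqOOqqOOqqOqqOOqqOqqO

Each term (from the third on) is the previous term followed by the one before it: term 3 = O·qq = Oqq.
The next term joins OqqOOqqOqqOOqqOOqq and OqqOOqqOqqO.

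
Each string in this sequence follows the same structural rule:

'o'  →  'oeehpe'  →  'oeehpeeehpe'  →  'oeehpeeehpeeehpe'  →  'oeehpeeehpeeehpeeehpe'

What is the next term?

The strings grow by a fixed suffix eehpe each time.
So the next term is oeehpeeehpeeehpeeehpe·eehpe.

oeehpeeehpeeehpeeehpeeehpe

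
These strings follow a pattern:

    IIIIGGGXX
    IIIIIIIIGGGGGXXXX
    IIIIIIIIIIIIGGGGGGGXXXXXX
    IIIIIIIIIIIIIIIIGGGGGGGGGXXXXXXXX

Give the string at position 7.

The n-th term is 4n I's then 2n+1 G's then 2n X's (n = 1, 2, …).
For term 7, n = 7, so the run lengths are 28, 15, 14.

IIIIIIIIIIIIIIIIIIIIIIIIIIIIGGGGGGGGGGGGGGGXXXXXXXXXXXXXX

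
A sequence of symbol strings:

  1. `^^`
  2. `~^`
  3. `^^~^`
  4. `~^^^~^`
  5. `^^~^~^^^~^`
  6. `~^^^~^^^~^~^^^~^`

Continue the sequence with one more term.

From term 3 onward, concatenate the second-to-last term with the last: ^^·~^ = ^^~^, ~^·^^~^ = ~^^^~^, …
So term 7 is ^^~^~^^^~^·~^^^~^^^~^~^^^~^.

^^~^~^^^~^~^^^~^^^~^~^^^~^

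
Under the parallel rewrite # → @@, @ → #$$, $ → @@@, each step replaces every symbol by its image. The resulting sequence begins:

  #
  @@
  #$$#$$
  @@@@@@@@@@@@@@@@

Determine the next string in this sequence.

Rewriting the 16 symbols of @@@@@@@@@@@@@@@@ one by one yields #$$ #$$ #$$ #$$ #$$ #$$ #$$ #$$ #$$ #$$ #$$ #$$ #$$ #$$ #$$ #$$; concatenated:

#$$#$$#$$#$$#$$#$$#$$#$$#$$#$$#$$#$$#$$#$$#$$#$$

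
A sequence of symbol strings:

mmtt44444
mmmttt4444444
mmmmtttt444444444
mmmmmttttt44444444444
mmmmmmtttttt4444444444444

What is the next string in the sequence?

mmmmmmmttttttt444444444444444

Term n consists of n m's, followed by n t's, followed by 2n+1 4's, where the shown terms are n = 2, 3, 4, 5, 6.
At n = 7 the blocks have lengths 7, 7, 15.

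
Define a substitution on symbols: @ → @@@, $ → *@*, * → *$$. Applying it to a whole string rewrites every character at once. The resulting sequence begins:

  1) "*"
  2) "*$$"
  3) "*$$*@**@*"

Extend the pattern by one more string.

Expanding *$$*@**@*: *→*$$, $→*@*, $→*@*, *→*$$, @→@@@, *→*$$, *→*$$, @→@@@, *→*$$. Concatenated: *$$ *@* *@* *$$ @@@ *$$ *$$ @@@ *$$.

*$$*@**@**$$@@@*$$*$$@@@*$$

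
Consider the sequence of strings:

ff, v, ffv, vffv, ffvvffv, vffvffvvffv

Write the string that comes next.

From term 3 onward, concatenate the second-to-last term with the last: ff·v = ffv, v·ffv = vffv, …
Continuing: ffvvffv · vffvffvvffv gives term 7.

ffvvffvvffvffvvffv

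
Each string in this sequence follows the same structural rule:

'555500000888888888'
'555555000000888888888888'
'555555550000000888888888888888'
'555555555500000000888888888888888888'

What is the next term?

555555555555000000000888888888888888888888

Each string has the form 5^{2n-2} 0^{n+2} 8^{3n}, where the shown terms are n = 3, 4, 5, 6.
For the next term, n = 7, so the run lengths are 12, 9, 21.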